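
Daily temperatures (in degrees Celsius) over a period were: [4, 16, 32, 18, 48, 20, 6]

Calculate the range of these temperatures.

44

Step 1: Identify the maximum value: max = 48
Step 2: Identify the minimum value: min = 4
Step 3: Range = max - min = 48 - 4 = 44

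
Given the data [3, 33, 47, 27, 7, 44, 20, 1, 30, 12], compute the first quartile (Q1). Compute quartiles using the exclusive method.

6

Step 1: Sort the data: [1, 3, 7, 12, 20, 27, 30, 33, 44, 47]
Step 2: n = 10
Step 3: Using the exclusive quartile method:
  Q1 = 6
  Q2 (median) = 23.5
  Q3 = 35.75
  IQR = Q3 - Q1 = 35.75 - 6 = 29.75
Step 4: Q1 = 6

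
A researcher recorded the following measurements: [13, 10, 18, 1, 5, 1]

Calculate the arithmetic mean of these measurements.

8

Step 1: Sum all values: 13 + 10 + 18 + 1 + 5 + 1 = 48
Step 2: Count the number of values: n = 6
Step 3: Mean = sum / n = 48 / 6 = 8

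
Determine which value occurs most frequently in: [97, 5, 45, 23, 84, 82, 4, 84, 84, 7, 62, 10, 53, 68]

84

Step 1: Count the frequency of each value:
  4: appears 1 time(s)
  5: appears 1 time(s)
  7: appears 1 time(s)
  10: appears 1 time(s)
  23: appears 1 time(s)
  45: appears 1 time(s)
  53: appears 1 time(s)
  62: appears 1 time(s)
  68: appears 1 time(s)
  82: appears 1 time(s)
  84: appears 3 time(s)
  97: appears 1 time(s)
Step 2: The value 84 appears most frequently (3 times).
Step 3: Mode = 84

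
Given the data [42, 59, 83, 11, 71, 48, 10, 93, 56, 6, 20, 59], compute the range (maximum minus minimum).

87

Step 1: Identify the maximum value: max = 93
Step 2: Identify the minimum value: min = 6
Step 3: Range = max - min = 93 - 6 = 87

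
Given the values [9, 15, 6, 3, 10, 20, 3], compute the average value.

9.4286

Step 1: Sum all values: 9 + 15 + 6 + 3 + 10 + 20 + 3 = 66
Step 2: Count the number of values: n = 7
Step 3: Mean = sum / n = 66 / 7 = 9.4286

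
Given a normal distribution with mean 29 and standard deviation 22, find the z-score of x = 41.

0.5455

Step 1: Recall the z-score formula: z = (x - mu) / sigma
Step 2: Substitute values: z = (41 - 29) / 22
Step 3: z = 12 / 22 = 0.5455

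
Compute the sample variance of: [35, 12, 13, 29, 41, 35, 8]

178.9048

Step 1: Compute the mean: (35 + 12 + 13 + 29 + 41 + 35 + 8) / 7 = 24.7143
Step 2: Compute squared deviations from the mean:
  (35 - 24.7143)^2 = 105.7959
  (12 - 24.7143)^2 = 161.6531
  (13 - 24.7143)^2 = 137.2245
  (29 - 24.7143)^2 = 18.3673
  (41 - 24.7143)^2 = 265.2245
  (35 - 24.7143)^2 = 105.7959
  (8 - 24.7143)^2 = 279.3673
Step 3: Sum of squared deviations = 1073.4286
Step 4: Sample variance = 1073.4286 / 6 = 178.9048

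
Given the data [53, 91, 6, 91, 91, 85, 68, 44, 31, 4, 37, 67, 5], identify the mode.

91

Step 1: Count the frequency of each value:
  4: appears 1 time(s)
  5: appears 1 time(s)
  6: appears 1 time(s)
  31: appears 1 time(s)
  37: appears 1 time(s)
  44: appears 1 time(s)
  53: appears 1 time(s)
  67: appears 1 time(s)
  68: appears 1 time(s)
  85: appears 1 time(s)
  91: appears 3 time(s)
Step 2: The value 91 appears most frequently (3 times).
Step 3: Mode = 91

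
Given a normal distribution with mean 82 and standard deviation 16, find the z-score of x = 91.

0.5625

Step 1: Recall the z-score formula: z = (x - mu) / sigma
Step 2: Substitute values: z = (91 - 82) / 16
Step 3: z = 9 / 16 = 0.5625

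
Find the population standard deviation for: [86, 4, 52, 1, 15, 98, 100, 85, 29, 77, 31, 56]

34.811

Step 1: Compute the mean: 52.8333
Step 2: Sum of squared deviations from the mean: 14541.6667
Step 3: Population variance = 14541.6667 / 12 = 1211.8056
Step 4: Standard deviation = sqrt(1211.8056) = 34.811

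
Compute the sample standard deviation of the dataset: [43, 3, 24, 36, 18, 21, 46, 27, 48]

14.9257

Step 1: Compute the mean: 29.5556
Step 2: Sum of squared deviations from the mean: 1782.2222
Step 3: Sample variance = 1782.2222 / 8 = 222.7778
Step 4: Standard deviation = sqrt(222.7778) = 14.9257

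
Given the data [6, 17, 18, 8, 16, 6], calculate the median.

12

Step 1: Sort the data in ascending order: [6, 6, 8, 16, 17, 18]
Step 2: The number of values is n = 6.
Step 3: Since n is even, the median is the average of positions 3 and 4:
  Median = (8 + 16) / 2 = 12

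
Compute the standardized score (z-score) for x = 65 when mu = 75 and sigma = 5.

-2

Step 1: Recall the z-score formula: z = (x - mu) / sigma
Step 2: Substitute values: z = (65 - 75) / 5
Step 3: z = -10 / 5 = -2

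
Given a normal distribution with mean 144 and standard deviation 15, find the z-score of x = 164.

1.3333

Step 1: Recall the z-score formula: z = (x - mu) / sigma
Step 2: Substitute values: z = (164 - 144) / 15
Step 3: z = 20 / 15 = 1.3333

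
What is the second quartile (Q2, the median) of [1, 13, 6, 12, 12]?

12

Step 1: Sort the data: [1, 6, 12, 12, 13]
Step 2: n = 5
Step 3: Q2 is the median. Since n is odd, it is the middle value at position 3: 12
Step 4: Q2 = 12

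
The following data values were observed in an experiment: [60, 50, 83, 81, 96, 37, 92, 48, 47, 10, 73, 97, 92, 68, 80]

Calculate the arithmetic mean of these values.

67.6

Step 1: Sum all values: 60 + 50 + 83 + 81 + 96 + 37 + 92 + 48 + 47 + 10 + 73 + 97 + 92 + 68 + 80 = 1014
Step 2: Count the number of values: n = 15
Step 3: Mean = sum / n = 1014 / 15 = 67.6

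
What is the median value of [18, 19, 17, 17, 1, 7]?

17

Step 1: Sort the data in ascending order: [1, 7, 17, 17, 18, 19]
Step 2: The number of values is n = 6.
Step 3: Since n is even, the median is the average of positions 3 and 4:
  Median = (17 + 17) / 2 = 17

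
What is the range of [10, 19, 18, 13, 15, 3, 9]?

16

Step 1: Identify the maximum value: max = 19
Step 2: Identify the minimum value: min = 3
Step 3: Range = max - min = 19 - 3 = 16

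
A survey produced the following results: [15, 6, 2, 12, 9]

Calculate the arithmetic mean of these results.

8.8

Step 1: Sum all values: 15 + 6 + 2 + 12 + 9 = 44
Step 2: Count the number of values: n = 5
Step 3: Mean = sum / n = 44 / 5 = 8.8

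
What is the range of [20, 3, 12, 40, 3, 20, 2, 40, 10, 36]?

38

Step 1: Identify the maximum value: max = 40
Step 2: Identify the minimum value: min = 2
Step 3: Range = max - min = 40 - 2 = 38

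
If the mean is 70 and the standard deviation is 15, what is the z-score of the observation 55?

-1

Step 1: Recall the z-score formula: z = (x - mu) / sigma
Step 2: Substitute values: z = (55 - 70) / 15
Step 3: z = -15 / 15 = -1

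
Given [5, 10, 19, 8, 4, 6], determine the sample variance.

30.2667

Step 1: Compute the mean: (5 + 10 + 19 + 8 + 4 + 6) / 6 = 8.6667
Step 2: Compute squared deviations from the mean:
  (5 - 8.6667)^2 = 13.4444
  (10 - 8.6667)^2 = 1.7778
  (19 - 8.6667)^2 = 106.7778
  (8 - 8.6667)^2 = 0.4444
  (4 - 8.6667)^2 = 21.7778
  (6 - 8.6667)^2 = 7.1111
Step 3: Sum of squared deviations = 151.3333
Step 4: Sample variance = 151.3333 / 5 = 30.2667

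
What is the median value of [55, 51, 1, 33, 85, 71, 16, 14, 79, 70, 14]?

51

Step 1: Sort the data in ascending order: [1, 14, 14, 16, 33, 51, 55, 70, 71, 79, 85]
Step 2: The number of values is n = 11.
Step 3: Since n is odd, the median is the middle value at position 6: 51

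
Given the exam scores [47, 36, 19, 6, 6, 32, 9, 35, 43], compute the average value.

25.8889

Step 1: Sum all values: 47 + 36 + 19 + 6 + 6 + 32 + 9 + 35 + 43 = 233
Step 2: Count the number of values: n = 9
Step 3: Mean = sum / n = 233 / 9 = 25.8889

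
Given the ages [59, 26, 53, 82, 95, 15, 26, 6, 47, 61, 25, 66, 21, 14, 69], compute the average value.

44.3333

Step 1: Sum all values: 59 + 26 + 53 + 82 + 95 + 15 + 26 + 6 + 47 + 61 + 25 + 66 + 21 + 14 + 69 = 665
Step 2: Count the number of values: n = 15
Step 3: Mean = sum / n = 665 / 15 = 44.3333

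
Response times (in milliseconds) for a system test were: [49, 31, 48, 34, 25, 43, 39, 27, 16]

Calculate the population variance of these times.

109.5556

Step 1: Compute the mean: (49 + 31 + 48 + 34 + 25 + 43 + 39 + 27 + 16) / 9 = 34.6667
Step 2: Compute squared deviations from the mean:
  (49 - 34.6667)^2 = 205.4444
  (31 - 34.6667)^2 = 13.4444
  (48 - 34.6667)^2 = 177.7778
  (34 - 34.6667)^2 = 0.4444
  (25 - 34.6667)^2 = 93.4444
  (43 - 34.6667)^2 = 69.4444
  (39 - 34.6667)^2 = 18.7778
  (27 - 34.6667)^2 = 58.7778
  (16 - 34.6667)^2 = 348.4444
Step 3: Sum of squared deviations = 986
Step 4: Population variance = 986 / 9 = 109.5556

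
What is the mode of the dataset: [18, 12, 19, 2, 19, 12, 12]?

12

Step 1: Count the frequency of each value:
  2: appears 1 time(s)
  12: appears 3 time(s)
  18: appears 1 time(s)
  19: appears 2 time(s)
Step 2: The value 12 appears most frequently (3 times).
Step 3: Mode = 12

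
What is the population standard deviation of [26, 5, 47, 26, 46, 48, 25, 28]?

13.8739

Step 1: Compute the mean: 31.375
Step 2: Sum of squared deviations from the mean: 1539.875
Step 3: Population variance = 1539.875 / 8 = 192.4844
Step 4: Standard deviation = sqrt(192.4844) = 13.8739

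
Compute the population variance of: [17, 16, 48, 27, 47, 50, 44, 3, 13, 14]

281.29

Step 1: Compute the mean: (17 + 16 + 48 + 27 + 47 + 50 + 44 + 3 + 13 + 14) / 10 = 27.9
Step 2: Compute squared deviations from the mean:
  (17 - 27.9)^2 = 118.81
  (16 - 27.9)^2 = 141.61
  (48 - 27.9)^2 = 404.01
  (27 - 27.9)^2 = 0.81
  (47 - 27.9)^2 = 364.81
  (50 - 27.9)^2 = 488.41
  (44 - 27.9)^2 = 259.21
  (3 - 27.9)^2 = 620.01
  (13 - 27.9)^2 = 222.01
  (14 - 27.9)^2 = 193.21
Step 3: Sum of squared deviations = 2812.9
Step 4: Population variance = 2812.9 / 10 = 281.29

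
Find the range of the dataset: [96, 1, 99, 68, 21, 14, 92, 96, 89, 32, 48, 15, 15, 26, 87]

98

Step 1: Identify the maximum value: max = 99
Step 2: Identify the minimum value: min = 1
Step 3: Range = max - min = 99 - 1 = 98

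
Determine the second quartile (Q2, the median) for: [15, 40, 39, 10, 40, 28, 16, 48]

33.5

Step 1: Sort the data: [10, 15, 16, 28, 39, 40, 40, 48]
Step 2: n = 8
Step 3: Q2 is the median. Since n is even, it is the average of the values at positions 4 and 5:
  Q2 = (28 + 39) / 2 = 33.5
Step 4: Q2 = 33.5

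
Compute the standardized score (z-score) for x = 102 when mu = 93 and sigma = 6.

1.5

Step 1: Recall the z-score formula: z = (x - mu) / sigma
Step 2: Substitute values: z = (102 - 93) / 6
Step 3: z = 9 / 6 = 1.5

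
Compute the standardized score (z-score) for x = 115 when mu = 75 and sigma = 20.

2

Step 1: Recall the z-score formula: z = (x - mu) / sigma
Step 2: Substitute values: z = (115 - 75) / 20
Step 3: z = 40 / 20 = 2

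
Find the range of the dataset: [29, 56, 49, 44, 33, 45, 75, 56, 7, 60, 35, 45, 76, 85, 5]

80

Step 1: Identify the maximum value: max = 85
Step 2: Identify the minimum value: min = 5
Step 3: Range = max - min = 85 - 5 = 80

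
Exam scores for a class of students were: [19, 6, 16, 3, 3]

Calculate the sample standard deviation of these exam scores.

7.5697

Step 1: Compute the mean: 9.4
Step 2: Sum of squared deviations from the mean: 229.2
Step 3: Sample variance = 229.2 / 4 = 57.3
Step 4: Standard deviation = sqrt(57.3) = 7.5697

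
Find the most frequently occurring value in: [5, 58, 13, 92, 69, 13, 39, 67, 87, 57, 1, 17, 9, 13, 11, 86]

13

Step 1: Count the frequency of each value:
  1: appears 1 time(s)
  5: appears 1 time(s)
  9: appears 1 time(s)
  11: appears 1 time(s)
  13: appears 3 time(s)
  17: appears 1 time(s)
  39: appears 1 time(s)
  57: appears 1 time(s)
  58: appears 1 time(s)
  67: appears 1 time(s)
  69: appears 1 time(s)
  86: appears 1 time(s)
  87: appears 1 time(s)
  92: appears 1 time(s)
Step 2: The value 13 appears most frequently (3 times).
Step 3: Mode = 13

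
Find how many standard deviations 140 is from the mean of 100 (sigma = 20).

2

Step 1: Recall the z-score formula: z = (x - mu) / sigma
Step 2: Substitute values: z = (140 - 100) / 20
Step 3: z = 40 / 20 = 2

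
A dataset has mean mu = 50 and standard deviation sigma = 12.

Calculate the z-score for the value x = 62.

1

Step 1: Recall the z-score formula: z = (x - mu) / sigma
Step 2: Substitute values: z = (62 - 50) / 12
Step 3: z = 12 / 12 = 1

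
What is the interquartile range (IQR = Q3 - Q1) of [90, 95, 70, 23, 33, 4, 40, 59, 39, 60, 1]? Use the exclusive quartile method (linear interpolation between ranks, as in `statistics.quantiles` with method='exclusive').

47

Step 1: Sort the data: [1, 4, 23, 33, 39, 40, 59, 60, 70, 90, 95]
Step 2: n = 11
Step 3: Using the exclusive quartile method:
  Q1 = 23
  Q2 (median) = 40
  Q3 = 70
  IQR = Q3 - Q1 = 70 - 23 = 47
Step 4: IQR = 47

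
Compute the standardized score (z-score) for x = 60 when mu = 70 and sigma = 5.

-2

Step 1: Recall the z-score formula: z = (x - mu) / sigma
Step 2: Substitute values: z = (60 - 70) / 5
Step 3: z = -10 / 5 = -2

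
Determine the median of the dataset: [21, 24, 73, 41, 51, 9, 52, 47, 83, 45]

46

Step 1: Sort the data in ascending order: [9, 21, 24, 41, 45, 47, 51, 52, 73, 83]
Step 2: The number of values is n = 10.
Step 3: Since n is even, the median is the average of positions 5 and 6:
  Median = (45 + 47) / 2 = 46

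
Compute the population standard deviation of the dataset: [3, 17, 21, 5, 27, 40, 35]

13.0321

Step 1: Compute the mean: 21.1429
Step 2: Sum of squared deviations from the mean: 1188.8571
Step 3: Population variance = 1188.8571 / 7 = 169.8367
Step 4: Standard deviation = sqrt(169.8367) = 13.0321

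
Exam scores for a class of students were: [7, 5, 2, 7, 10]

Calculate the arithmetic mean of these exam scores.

6.2

Step 1: Sum all values: 7 + 5 + 2 + 7 + 10 = 31
Step 2: Count the number of values: n = 5
Step 3: Mean = sum / n = 31 / 5 = 6.2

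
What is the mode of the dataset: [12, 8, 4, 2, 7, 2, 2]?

2

Step 1: Count the frequency of each value:
  2: appears 3 time(s)
  4: appears 1 time(s)
  7: appears 1 time(s)
  8: appears 1 time(s)
  12: appears 1 time(s)
Step 2: The value 2 appears most frequently (3 times).
Step 3: Mode = 2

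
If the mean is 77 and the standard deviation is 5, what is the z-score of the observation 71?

-1.2

Step 1: Recall the z-score formula: z = (x - mu) / sigma
Step 2: Substitute values: z = (71 - 77) / 5
Step 3: z = -6 / 5 = -1.2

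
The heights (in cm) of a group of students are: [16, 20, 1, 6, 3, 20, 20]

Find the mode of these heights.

20

Step 1: Count the frequency of each value:
  1: appears 1 time(s)
  3: appears 1 time(s)
  6: appears 1 time(s)
  16: appears 1 time(s)
  20: appears 3 time(s)
Step 2: The value 20 appears most frequently (3 times).
Step 3: Mode = 20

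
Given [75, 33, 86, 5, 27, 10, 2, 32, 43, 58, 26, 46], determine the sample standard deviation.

26.3593

Step 1: Compute the mean: 36.9167
Step 2: Sum of squared deviations from the mean: 7642.9167
Step 3: Sample variance = 7642.9167 / 11 = 694.8106
Step 4: Standard deviation = sqrt(694.8106) = 26.3593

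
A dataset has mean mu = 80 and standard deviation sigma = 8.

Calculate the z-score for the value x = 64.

-2

Step 1: Recall the z-score formula: z = (x - mu) / sigma
Step 2: Substitute values: z = (64 - 80) / 8
Step 3: z = -16 / 8 = -2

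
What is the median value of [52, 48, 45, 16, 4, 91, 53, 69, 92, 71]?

52.5

Step 1: Sort the data in ascending order: [4, 16, 45, 48, 52, 53, 69, 71, 91, 92]
Step 2: The number of values is n = 10.
Step 3: Since n is even, the median is the average of positions 5 and 6:
  Median = (52 + 53) / 2 = 52.5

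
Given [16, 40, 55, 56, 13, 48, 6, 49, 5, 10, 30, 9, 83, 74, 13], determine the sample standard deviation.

25.9538

Step 1: Compute the mean: 33.8
Step 2: Sum of squared deviations from the mean: 9430.4
Step 3: Sample variance = 9430.4 / 14 = 673.6
Step 4: Standard deviation = sqrt(673.6) = 25.9538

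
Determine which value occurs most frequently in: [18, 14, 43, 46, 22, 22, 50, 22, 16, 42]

22

Step 1: Count the frequency of each value:
  14: appears 1 time(s)
  16: appears 1 time(s)
  18: appears 1 time(s)
  22: appears 3 time(s)
  42: appears 1 time(s)
  43: appears 1 time(s)
  46: appears 1 time(s)
  50: appears 1 time(s)
Step 2: The value 22 appears most frequently (3 times).
Step 3: Mode = 22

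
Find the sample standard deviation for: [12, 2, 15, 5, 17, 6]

6.0249

Step 1: Compute the mean: 9.5
Step 2: Sum of squared deviations from the mean: 181.5
Step 3: Sample variance = 181.5 / 5 = 36.3
Step 4: Standard deviation = sqrt(36.3) = 6.0249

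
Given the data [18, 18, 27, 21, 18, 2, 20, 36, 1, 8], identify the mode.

18

Step 1: Count the frequency of each value:
  1: appears 1 time(s)
  2: appears 1 time(s)
  8: appears 1 time(s)
  18: appears 3 time(s)
  20: appears 1 time(s)
  21: appears 1 time(s)
  27: appears 1 time(s)
  36: appears 1 time(s)
Step 2: The value 18 appears most frequently (3 times).
Step 3: Mode = 18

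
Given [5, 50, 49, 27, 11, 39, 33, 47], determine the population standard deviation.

16.124

Step 1: Compute the mean: 32.625
Step 2: Sum of squared deviations from the mean: 2079.875
Step 3: Population variance = 2079.875 / 8 = 259.9844
Step 4: Standard deviation = sqrt(259.9844) = 16.124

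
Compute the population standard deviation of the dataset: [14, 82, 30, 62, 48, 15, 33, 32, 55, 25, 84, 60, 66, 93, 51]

24.1081

Step 1: Compute the mean: 50
Step 2: Sum of squared deviations from the mean: 8718
Step 3: Population variance = 8718 / 15 = 581.2
Step 4: Standard deviation = sqrt(581.2) = 24.1081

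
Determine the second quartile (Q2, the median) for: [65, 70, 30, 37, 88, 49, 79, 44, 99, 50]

57.5

Step 1: Sort the data: [30, 37, 44, 49, 50, 65, 70, 79, 88, 99]
Step 2: n = 10
Step 3: Q2 is the median. Since n is even, it is the average of the values at positions 5 and 6:
  Q2 = (50 + 65) / 2 = 57.5
Step 4: Q2 = 57.5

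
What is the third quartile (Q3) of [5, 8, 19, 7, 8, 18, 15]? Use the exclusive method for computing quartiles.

18

Step 1: Sort the data: [5, 7, 8, 8, 15, 18, 19]
Step 2: n = 7
Step 3: Using the exclusive quartile method:
  Q1 = 7
  Q2 (median) = 8
  Q3 = 18
  IQR = Q3 - Q1 = 18 - 7 = 11
Step 4: Q3 = 18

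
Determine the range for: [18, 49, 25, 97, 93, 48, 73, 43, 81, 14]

83

Step 1: Identify the maximum value: max = 97
Step 2: Identify the minimum value: min = 14
Step 3: Range = max - min = 97 - 14 = 83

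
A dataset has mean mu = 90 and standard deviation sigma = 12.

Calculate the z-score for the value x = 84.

-0.5

Step 1: Recall the z-score formula: z = (x - mu) / sigma
Step 2: Substitute values: z = (84 - 90) / 12
Step 3: z = -6 / 12 = -0.5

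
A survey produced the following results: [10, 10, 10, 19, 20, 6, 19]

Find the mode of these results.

10

Step 1: Count the frequency of each value:
  6: appears 1 time(s)
  10: appears 3 time(s)
  19: appears 2 time(s)
  20: appears 1 time(s)
Step 2: The value 10 appears most frequently (3 times).
Step 3: Mode = 10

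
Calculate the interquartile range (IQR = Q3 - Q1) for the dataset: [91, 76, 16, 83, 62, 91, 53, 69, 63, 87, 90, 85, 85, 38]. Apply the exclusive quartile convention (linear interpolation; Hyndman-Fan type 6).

28

Step 1: Sort the data: [16, 38, 53, 62, 63, 69, 76, 83, 85, 85, 87, 90, 91, 91]
Step 2: n = 14
Step 3: Using the exclusive quartile method:
  Q1 = 59.75
  Q2 (median) = 79.5
  Q3 = 87.75
  IQR = Q3 - Q1 = 87.75 - 59.75 = 28
Step 4: IQR = 28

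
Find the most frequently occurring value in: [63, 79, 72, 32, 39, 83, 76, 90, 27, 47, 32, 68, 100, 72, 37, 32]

32

Step 1: Count the frequency of each value:
  27: appears 1 time(s)
  32: appears 3 time(s)
  37: appears 1 time(s)
  39: appears 1 time(s)
  47: appears 1 time(s)
  63: appears 1 time(s)
  68: appears 1 time(s)
  72: appears 2 time(s)
  76: appears 1 time(s)
  79: appears 1 time(s)
  83: appears 1 time(s)
  90: appears 1 time(s)
  100: appears 1 time(s)
Step 2: The value 32 appears most frequently (3 times).
Step 3: Mode = 32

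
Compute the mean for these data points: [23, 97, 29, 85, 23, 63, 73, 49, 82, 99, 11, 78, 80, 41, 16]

56.6

Step 1: Sum all values: 23 + 97 + 29 + 85 + 23 + 63 + 73 + 49 + 82 + 99 + 11 + 78 + 80 + 41 + 16 = 849
Step 2: Count the number of values: n = 15
Step 3: Mean = sum / n = 849 / 15 = 56.6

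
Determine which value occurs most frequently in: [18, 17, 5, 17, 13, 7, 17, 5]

17

Step 1: Count the frequency of each value:
  5: appears 2 time(s)
  7: appears 1 time(s)
  13: appears 1 time(s)
  17: appears 3 time(s)
  18: appears 1 time(s)
Step 2: The value 17 appears most frequently (3 times).
Step 3: Mode = 17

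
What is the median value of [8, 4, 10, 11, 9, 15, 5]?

9

Step 1: Sort the data in ascending order: [4, 5, 8, 9, 10, 11, 15]
Step 2: The number of values is n = 7.
Step 3: Since n is odd, the median is the middle value at position 4: 9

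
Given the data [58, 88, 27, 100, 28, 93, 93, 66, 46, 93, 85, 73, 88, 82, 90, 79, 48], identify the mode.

93

Step 1: Count the frequency of each value:
  27: appears 1 time(s)
  28: appears 1 time(s)
  46: appears 1 time(s)
  48: appears 1 time(s)
  58: appears 1 time(s)
  66: appears 1 time(s)
  73: appears 1 time(s)
  79: appears 1 time(s)
  82: appears 1 time(s)
  85: appears 1 time(s)
  88: appears 2 time(s)
  90: appears 1 time(s)
  93: appears 3 time(s)
  100: appears 1 time(s)
Step 2: The value 93 appears most frequently (3 times).
Step 3: Mode = 93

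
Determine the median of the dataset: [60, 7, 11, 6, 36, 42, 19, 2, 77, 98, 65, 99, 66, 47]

44.5

Step 1: Sort the data in ascending order: [2, 6, 7, 11, 19, 36, 42, 47, 60, 65, 66, 77, 98, 99]
Step 2: The number of values is n = 14.
Step 3: Since n is even, the median is the average of positions 7 and 8:
  Median = (42 + 47) / 2 = 44.5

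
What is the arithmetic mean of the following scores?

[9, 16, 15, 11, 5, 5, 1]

8.8571

Step 1: Sum all values: 9 + 16 + 15 + 11 + 5 + 5 + 1 = 62
Step 2: Count the number of values: n = 7
Step 3: Mean = sum / n = 62 / 7 = 8.8571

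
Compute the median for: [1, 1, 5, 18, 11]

5

Step 1: Sort the data in ascending order: [1, 1, 5, 11, 18]
Step 2: The number of values is n = 5.
Step 3: Since n is odd, the median is the middle value at position 3: 5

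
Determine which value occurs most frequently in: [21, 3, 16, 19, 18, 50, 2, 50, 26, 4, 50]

50

Step 1: Count the frequency of each value:
  2: appears 1 time(s)
  3: appears 1 time(s)
  4: appears 1 time(s)
  16: appears 1 time(s)
  18: appears 1 time(s)
  19: appears 1 time(s)
  21: appears 1 time(s)
  26: appears 1 time(s)
  50: appears 3 time(s)
Step 2: The value 50 appears most frequently (3 times).
Step 3: Mode = 50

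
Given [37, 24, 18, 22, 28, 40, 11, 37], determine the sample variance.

105.8393

Step 1: Compute the mean: (37 + 24 + 18 + 22 + 28 + 40 + 11 + 37) / 8 = 27.125
Step 2: Compute squared deviations from the mean:
  (37 - 27.125)^2 = 97.5156
  (24 - 27.125)^2 = 9.7656
  (18 - 27.125)^2 = 83.2656
  (22 - 27.125)^2 = 26.2656
  (28 - 27.125)^2 = 0.7656
  (40 - 27.125)^2 = 165.7656
  (11 - 27.125)^2 = 260.0156
  (37 - 27.125)^2 = 97.5156
Step 3: Sum of squared deviations = 740.875
Step 4: Sample variance = 740.875 / 7 = 105.8393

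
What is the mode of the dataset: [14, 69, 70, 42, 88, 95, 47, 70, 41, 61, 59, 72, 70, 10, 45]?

70

Step 1: Count the frequency of each value:
  10: appears 1 time(s)
  14: appears 1 time(s)
  41: appears 1 time(s)
  42: appears 1 time(s)
  45: appears 1 time(s)
  47: appears 1 time(s)
  59: appears 1 time(s)
  61: appears 1 time(s)
  69: appears 1 time(s)
  70: appears 3 time(s)
  72: appears 1 time(s)
  88: appears 1 time(s)
  95: appears 1 time(s)
Step 2: The value 70 appears most frequently (3 times).
Step 3: Mode = 70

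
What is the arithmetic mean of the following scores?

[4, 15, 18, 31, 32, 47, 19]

23.7143

Step 1: Sum all values: 4 + 15 + 18 + 31 + 32 + 47 + 19 = 166
Step 2: Count the number of values: n = 7
Step 3: Mean = sum / n = 166 / 7 = 23.7143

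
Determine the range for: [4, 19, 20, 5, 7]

16

Step 1: Identify the maximum value: max = 20
Step 2: Identify the minimum value: min = 4
Step 3: Range = max - min = 20 - 4 = 16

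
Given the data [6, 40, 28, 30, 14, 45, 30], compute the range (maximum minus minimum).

39

Step 1: Identify the maximum value: max = 45
Step 2: Identify the minimum value: min = 6
Step 3: Range = max - min = 45 - 6 = 39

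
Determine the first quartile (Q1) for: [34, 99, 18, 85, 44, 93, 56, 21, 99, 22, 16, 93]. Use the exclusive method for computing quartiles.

21.25

Step 1: Sort the data: [16, 18, 21, 22, 34, 44, 56, 85, 93, 93, 99, 99]
Step 2: n = 12
Step 3: Using the exclusive quartile method:
  Q1 = 21.25
  Q2 (median) = 50
  Q3 = 93
  IQR = Q3 - Q1 = 93 - 21.25 = 71.75
Step 4: Q1 = 21.25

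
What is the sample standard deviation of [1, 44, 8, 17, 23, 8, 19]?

14.0645

Step 1: Compute the mean: 17.1429
Step 2: Sum of squared deviations from the mean: 1186.8571
Step 3: Sample variance = 1186.8571 / 6 = 197.8095
Step 4: Standard deviation = sqrt(197.8095) = 14.0645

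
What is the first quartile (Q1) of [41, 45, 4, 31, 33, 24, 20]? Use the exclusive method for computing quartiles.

20

Step 1: Sort the data: [4, 20, 24, 31, 33, 41, 45]
Step 2: n = 7
Step 3: Using the exclusive quartile method:
  Q1 = 20
  Q2 (median) = 31
  Q3 = 41
  IQR = Q3 - Q1 = 41 - 20 = 21
Step 4: Q1 = 20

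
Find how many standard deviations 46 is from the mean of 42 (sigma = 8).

0.5

Step 1: Recall the z-score formula: z = (x - mu) / sigma
Step 2: Substitute values: z = (46 - 42) / 8
Step 3: z = 4 / 8 = 0.5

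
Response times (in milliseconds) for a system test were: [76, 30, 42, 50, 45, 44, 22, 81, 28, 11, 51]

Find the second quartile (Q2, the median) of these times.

44

Step 1: Sort the data: [11, 22, 28, 30, 42, 44, 45, 50, 51, 76, 81]
Step 2: n = 11
Step 3: Q2 is the median. Since n is odd, it is the middle value at position 6: 44
Step 4: Q2 = 44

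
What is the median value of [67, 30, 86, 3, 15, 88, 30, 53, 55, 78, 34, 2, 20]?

34

Step 1: Sort the data in ascending order: [2, 3, 15, 20, 30, 30, 34, 53, 55, 67, 78, 86, 88]
Step 2: The number of values is n = 13.
Step 3: Since n is odd, the median is the middle value at position 7: 34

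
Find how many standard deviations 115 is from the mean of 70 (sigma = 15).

3

Step 1: Recall the z-score formula: z = (x - mu) / sigma
Step 2: Substitute values: z = (115 - 70) / 15
Step 3: z = 45 / 15 = 3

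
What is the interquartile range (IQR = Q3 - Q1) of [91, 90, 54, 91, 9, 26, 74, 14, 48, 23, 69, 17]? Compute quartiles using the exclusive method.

67.5

Step 1: Sort the data: [9, 14, 17, 23, 26, 48, 54, 69, 74, 90, 91, 91]
Step 2: n = 12
Step 3: Using the exclusive quartile method:
  Q1 = 18.5
  Q2 (median) = 51
  Q3 = 86
  IQR = Q3 - Q1 = 86 - 18.5 = 67.5
Step 4: IQR = 67.5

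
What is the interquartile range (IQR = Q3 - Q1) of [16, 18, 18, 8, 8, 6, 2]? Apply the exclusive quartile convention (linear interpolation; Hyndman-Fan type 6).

12

Step 1: Sort the data: [2, 6, 8, 8, 16, 18, 18]
Step 2: n = 7
Step 3: Using the exclusive quartile method:
  Q1 = 6
  Q2 (median) = 8
  Q3 = 18
  IQR = Q3 - Q1 = 18 - 6 = 12
Step 4: IQR = 12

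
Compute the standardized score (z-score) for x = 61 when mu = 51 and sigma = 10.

1

Step 1: Recall the z-score formula: z = (x - mu) / sigma
Step 2: Substitute values: z = (61 - 51) / 10
Step 3: z = 10 / 10 = 1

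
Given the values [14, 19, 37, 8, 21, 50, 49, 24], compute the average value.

27.75

Step 1: Sum all values: 14 + 19 + 37 + 8 + 21 + 50 + 49 + 24 = 222
Step 2: Count the number of values: n = 8
Step 3: Mean = sum / n = 222 / 8 = 27.75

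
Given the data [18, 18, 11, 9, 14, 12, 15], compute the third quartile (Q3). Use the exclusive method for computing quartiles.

18

Step 1: Sort the data: [9, 11, 12, 14, 15, 18, 18]
Step 2: n = 7
Step 3: Using the exclusive quartile method:
  Q1 = 11
  Q2 (median) = 14
  Q3 = 18
  IQR = Q3 - Q1 = 18 - 11 = 7
Step 4: Q3 = 18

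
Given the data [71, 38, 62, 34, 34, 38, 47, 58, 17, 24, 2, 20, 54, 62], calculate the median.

38

Step 1: Sort the data in ascending order: [2, 17, 20, 24, 34, 34, 38, 38, 47, 54, 58, 62, 62, 71]
Step 2: The number of values is n = 14.
Step 3: Since n is even, the median is the average of positions 7 and 8:
  Median = (38 + 38) / 2 = 38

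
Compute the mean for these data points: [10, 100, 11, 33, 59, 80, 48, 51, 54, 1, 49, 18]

42.8333

Step 1: Sum all values: 10 + 100 + 11 + 33 + 59 + 80 + 48 + 51 + 54 + 1 + 49 + 18 = 514
Step 2: Count the number of values: n = 12
Step 3: Mean = sum / n = 514 / 12 = 42.8333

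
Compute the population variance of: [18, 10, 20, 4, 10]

34.24

Step 1: Compute the mean: (18 + 10 + 20 + 4 + 10) / 5 = 12.4
Step 2: Compute squared deviations from the mean:
  (18 - 12.4)^2 = 31.36
  (10 - 12.4)^2 = 5.76
  (20 - 12.4)^2 = 57.76
  (4 - 12.4)^2 = 70.56
  (10 - 12.4)^2 = 5.76
Step 3: Sum of squared deviations = 171.2
Step 4: Population variance = 171.2 / 5 = 34.24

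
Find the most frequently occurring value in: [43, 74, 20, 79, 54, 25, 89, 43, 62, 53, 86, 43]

43

Step 1: Count the frequency of each value:
  20: appears 1 time(s)
  25: appears 1 time(s)
  43: appears 3 time(s)
  53: appears 1 time(s)
  54: appears 1 time(s)
  62: appears 1 time(s)
  74: appears 1 time(s)
  79: appears 1 time(s)
  86: appears 1 time(s)
  89: appears 1 time(s)
Step 2: The value 43 appears most frequently (3 times).
Step 3: Mode = 43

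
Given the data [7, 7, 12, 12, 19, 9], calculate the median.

10.5

Step 1: Sort the data in ascending order: [7, 7, 9, 12, 12, 19]
Step 2: The number of values is n = 6.
Step 3: Since n is even, the median is the average of positions 3 and 4:
  Median = (9 + 12) / 2 = 10.5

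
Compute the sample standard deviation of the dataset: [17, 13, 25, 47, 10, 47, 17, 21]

14.54

Step 1: Compute the mean: 24.625
Step 2: Sum of squared deviations from the mean: 1479.875
Step 3: Sample variance = 1479.875 / 7 = 211.4107
Step 4: Standard deviation = sqrt(211.4107) = 14.54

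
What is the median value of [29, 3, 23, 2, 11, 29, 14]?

14

Step 1: Sort the data in ascending order: [2, 3, 11, 14, 23, 29, 29]
Step 2: The number of values is n = 7.
Step 3: Since n is odd, the median is the middle value at position 4: 14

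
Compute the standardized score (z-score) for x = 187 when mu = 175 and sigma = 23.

0.5217

Step 1: Recall the z-score formula: z = (x - mu) / sigma
Step 2: Substitute values: z = (187 - 175) / 23
Step 3: z = 12 / 23 = 0.5217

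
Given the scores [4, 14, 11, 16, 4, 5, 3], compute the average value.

8.1429

Step 1: Sum all values: 4 + 14 + 11 + 16 + 4 + 5 + 3 = 57
Step 2: Count the number of values: n = 7
Step 3: Mean = sum / n = 57 / 7 = 8.1429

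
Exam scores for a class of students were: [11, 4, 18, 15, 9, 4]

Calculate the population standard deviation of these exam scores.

5.2095

Step 1: Compute the mean: 10.1667
Step 2: Sum of squared deviations from the mean: 162.8333
Step 3: Population variance = 162.8333 / 6 = 27.1389
Step 4: Standard deviation = sqrt(27.1389) = 5.2095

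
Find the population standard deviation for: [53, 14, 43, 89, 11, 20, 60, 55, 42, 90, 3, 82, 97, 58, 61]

29.0514

Step 1: Compute the mean: 51.8667
Step 2: Sum of squared deviations from the mean: 12659.7333
Step 3: Population variance = 12659.7333 / 15 = 843.9822
Step 4: Standard deviation = sqrt(843.9822) = 29.0514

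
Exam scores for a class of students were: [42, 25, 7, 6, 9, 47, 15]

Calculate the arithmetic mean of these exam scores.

21.5714

Step 1: Sum all values: 42 + 25 + 7 + 6 + 9 + 47 + 15 = 151
Step 2: Count the number of values: n = 7
Step 3: Mean = sum / n = 151 / 7 = 21.5714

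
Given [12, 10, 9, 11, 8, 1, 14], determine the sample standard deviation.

4.1519

Step 1: Compute the mean: 9.2857
Step 2: Sum of squared deviations from the mean: 103.4286
Step 3: Sample variance = 103.4286 / 6 = 17.2381
Step 4: Standard deviation = sqrt(17.2381) = 4.1519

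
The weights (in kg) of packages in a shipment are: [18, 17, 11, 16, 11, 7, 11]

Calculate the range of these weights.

11

Step 1: Identify the maximum value: max = 18
Step 2: Identify the minimum value: min = 7
Step 3: Range = max - min = 18 - 7 = 11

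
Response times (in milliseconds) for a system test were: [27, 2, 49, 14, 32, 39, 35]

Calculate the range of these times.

47

Step 1: Identify the maximum value: max = 49
Step 2: Identify the minimum value: min = 2
Step 3: Range = max - min = 49 - 2 = 47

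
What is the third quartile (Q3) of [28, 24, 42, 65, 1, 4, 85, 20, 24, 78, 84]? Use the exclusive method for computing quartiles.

78

Step 1: Sort the data: [1, 4, 20, 24, 24, 28, 42, 65, 78, 84, 85]
Step 2: n = 11
Step 3: Using the exclusive quartile method:
  Q1 = 20
  Q2 (median) = 28
  Q3 = 78
  IQR = Q3 - Q1 = 78 - 20 = 58
Step 4: Q3 = 78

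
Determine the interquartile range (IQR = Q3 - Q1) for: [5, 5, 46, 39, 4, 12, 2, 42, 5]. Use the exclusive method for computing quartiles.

36

Step 1: Sort the data: [2, 4, 5, 5, 5, 12, 39, 42, 46]
Step 2: n = 9
Step 3: Using the exclusive quartile method:
  Q1 = 4.5
  Q2 (median) = 5
  Q3 = 40.5
  IQR = Q3 - Q1 = 40.5 - 4.5 = 36
Step 4: IQR = 36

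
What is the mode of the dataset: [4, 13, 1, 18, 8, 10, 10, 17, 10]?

10

Step 1: Count the frequency of each value:
  1: appears 1 time(s)
  4: appears 1 time(s)
  8: appears 1 time(s)
  10: appears 3 time(s)
  13: appears 1 time(s)
  17: appears 1 time(s)
  18: appears 1 time(s)
Step 2: The value 10 appears most frequently (3 times).
Step 3: Mode = 10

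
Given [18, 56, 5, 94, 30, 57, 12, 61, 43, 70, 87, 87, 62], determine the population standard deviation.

28.1305

Step 1: Compute the mean: 52.4615
Step 2: Sum of squared deviations from the mean: 10287.2308
Step 3: Population variance = 10287.2308 / 13 = 791.3254
Step 4: Standard deviation = sqrt(791.3254) = 28.1305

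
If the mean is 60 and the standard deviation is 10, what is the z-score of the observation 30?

-3

Step 1: Recall the z-score formula: z = (x - mu) / sigma
Step 2: Substitute values: z = (30 - 60) / 10
Step 3: z = -30 / 10 = -3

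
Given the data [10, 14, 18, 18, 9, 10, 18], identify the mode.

18

Step 1: Count the frequency of each value:
  9: appears 1 time(s)
  10: appears 2 time(s)
  14: appears 1 time(s)
  18: appears 3 time(s)
Step 2: The value 18 appears most frequently (3 times).
Step 3: Mode = 18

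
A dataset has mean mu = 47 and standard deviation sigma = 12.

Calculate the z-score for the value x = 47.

0

Step 1: Recall the z-score formula: z = (x - mu) / sigma
Step 2: Substitute values: z = (47 - 47) / 12
Step 3: z = 0 / 12 = 0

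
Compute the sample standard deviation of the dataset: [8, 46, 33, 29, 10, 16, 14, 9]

13.8351

Step 1: Compute the mean: 20.625
Step 2: Sum of squared deviations from the mean: 1339.875
Step 3: Sample variance = 1339.875 / 7 = 191.4107
Step 4: Standard deviation = sqrt(191.4107) = 13.8351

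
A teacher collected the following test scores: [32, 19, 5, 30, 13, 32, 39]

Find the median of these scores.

30

Step 1: Sort the data in ascending order: [5, 13, 19, 30, 32, 32, 39]
Step 2: The number of values is n = 7.
Step 3: Since n is odd, the median is the middle value at position 4: 30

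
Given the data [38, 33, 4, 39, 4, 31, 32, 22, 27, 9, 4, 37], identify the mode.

4

Step 1: Count the frequency of each value:
  4: appears 3 time(s)
  9: appears 1 time(s)
  22: appears 1 time(s)
  27: appears 1 time(s)
  31: appears 1 time(s)
  32: appears 1 time(s)
  33: appears 1 time(s)
  37: appears 1 time(s)
  38: appears 1 time(s)
  39: appears 1 time(s)
Step 2: The value 4 appears most frequently (3 times).
Step 3: Mode = 4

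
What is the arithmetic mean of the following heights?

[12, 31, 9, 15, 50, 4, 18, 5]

18

Step 1: Sum all values: 12 + 31 + 9 + 15 + 50 + 4 + 18 + 5 = 144
Step 2: Count the number of values: n = 8
Step 3: Mean = sum / n = 144 / 8 = 18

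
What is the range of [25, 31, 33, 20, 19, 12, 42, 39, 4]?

38

Step 1: Identify the maximum value: max = 42
Step 2: Identify the minimum value: min = 4
Step 3: Range = max - min = 42 - 4 = 38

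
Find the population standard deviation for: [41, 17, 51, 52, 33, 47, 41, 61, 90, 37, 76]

19.3498

Step 1: Compute the mean: 49.6364
Step 2: Sum of squared deviations from the mean: 4118.5455
Step 3: Population variance = 4118.5455 / 11 = 374.4132
Step 4: Standard deviation = sqrt(374.4132) = 19.3498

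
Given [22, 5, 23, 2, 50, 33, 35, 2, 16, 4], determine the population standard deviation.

15.6384

Step 1: Compute the mean: 19.2
Step 2: Sum of squared deviations from the mean: 2445.6
Step 3: Population variance = 2445.6 / 10 = 244.56
Step 4: Standard deviation = sqrt(244.56) = 15.6384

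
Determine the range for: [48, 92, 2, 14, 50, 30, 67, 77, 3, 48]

90

Step 1: Identify the maximum value: max = 92
Step 2: Identify the minimum value: min = 2
Step 3: Range = max - min = 92 - 2 = 90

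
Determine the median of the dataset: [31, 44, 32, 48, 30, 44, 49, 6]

38

Step 1: Sort the data in ascending order: [6, 30, 31, 32, 44, 44, 48, 49]
Step 2: The number of values is n = 8.
Step 3: Since n is even, the median is the average of positions 4 and 5:
  Median = (32 + 44) / 2 = 38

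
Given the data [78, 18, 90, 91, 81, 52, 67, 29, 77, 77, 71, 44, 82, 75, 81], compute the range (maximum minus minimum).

73

Step 1: Identify the maximum value: max = 91
Step 2: Identify the minimum value: min = 18
Step 3: Range = max - min = 91 - 18 = 73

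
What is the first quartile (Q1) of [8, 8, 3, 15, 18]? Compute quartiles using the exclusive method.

5.5

Step 1: Sort the data: [3, 8, 8, 15, 18]
Step 2: n = 5
Step 3: Using the exclusive quartile method:
  Q1 = 5.5
  Q2 (median) = 8
  Q3 = 16.5
  IQR = Q3 - Q1 = 16.5 - 5.5 = 11
Step 4: Q1 = 5.5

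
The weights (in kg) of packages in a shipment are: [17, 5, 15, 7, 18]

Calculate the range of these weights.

13

Step 1: Identify the maximum value: max = 18
Step 2: Identify the minimum value: min = 5
Step 3: Range = max - min = 18 - 5 = 13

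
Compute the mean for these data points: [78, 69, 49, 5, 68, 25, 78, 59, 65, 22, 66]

53.0909

Step 1: Sum all values: 78 + 69 + 49 + 5 + 68 + 25 + 78 + 59 + 65 + 22 + 66 = 584
Step 2: Count the number of values: n = 11
Step 3: Mean = sum / n = 584 / 11 = 53.0909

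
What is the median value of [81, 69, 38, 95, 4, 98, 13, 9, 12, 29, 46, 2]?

33.5

Step 1: Sort the data in ascending order: [2, 4, 9, 12, 13, 29, 38, 46, 69, 81, 95, 98]
Step 2: The number of values is n = 12.
Step 3: Since n is even, the median is the average of positions 6 and 7:
  Median = (29 + 38) / 2 = 33.5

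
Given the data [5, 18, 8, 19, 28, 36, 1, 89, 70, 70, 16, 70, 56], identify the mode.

70

Step 1: Count the frequency of each value:
  1: appears 1 time(s)
  5: appears 1 time(s)
  8: appears 1 time(s)
  16: appears 1 time(s)
  18: appears 1 time(s)
  19: appears 1 time(s)
  28: appears 1 time(s)
  36: appears 1 time(s)
  56: appears 1 time(s)
  70: appears 3 time(s)
  89: appears 1 time(s)
Step 2: The value 70 appears most frequently (3 times).
Step 3: Mode = 70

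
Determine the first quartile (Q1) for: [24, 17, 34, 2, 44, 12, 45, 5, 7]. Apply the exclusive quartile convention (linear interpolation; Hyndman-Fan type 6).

6

Step 1: Sort the data: [2, 5, 7, 12, 17, 24, 34, 44, 45]
Step 2: n = 9
Step 3: Using the exclusive quartile method:
  Q1 = 6
  Q2 (median) = 17
  Q3 = 39
  IQR = Q3 - Q1 = 39 - 6 = 33
Step 4: Q1 = 6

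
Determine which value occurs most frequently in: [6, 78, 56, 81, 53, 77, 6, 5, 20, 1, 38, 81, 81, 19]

81

Step 1: Count the frequency of each value:
  1: appears 1 time(s)
  5: appears 1 time(s)
  6: appears 2 time(s)
  19: appears 1 time(s)
  20: appears 1 time(s)
  38: appears 1 time(s)
  53: appears 1 time(s)
  56: appears 1 time(s)
  77: appears 1 time(s)
  78: appears 1 time(s)
  81: appears 3 time(s)
Step 2: The value 81 appears most frequently (3 times).
Step 3: Mode = 81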